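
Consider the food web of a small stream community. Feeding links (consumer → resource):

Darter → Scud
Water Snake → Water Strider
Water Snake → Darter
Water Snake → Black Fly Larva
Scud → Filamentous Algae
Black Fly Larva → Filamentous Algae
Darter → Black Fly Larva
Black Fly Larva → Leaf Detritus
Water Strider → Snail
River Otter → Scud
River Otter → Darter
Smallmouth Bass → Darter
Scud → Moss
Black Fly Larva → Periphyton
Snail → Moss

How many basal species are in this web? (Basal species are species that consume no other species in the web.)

4

Basal species (no prey listed): Periphyton, Leaf Detritus, Filamentous Algae, Moss.
Count: 4.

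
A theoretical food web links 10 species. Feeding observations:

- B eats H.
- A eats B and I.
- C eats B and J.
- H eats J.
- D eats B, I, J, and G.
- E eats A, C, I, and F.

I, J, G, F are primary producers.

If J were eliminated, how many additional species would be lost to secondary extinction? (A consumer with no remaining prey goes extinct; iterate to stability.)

3

Remove J.
Round 1: H (all prey gone) → extinct.
Round 2: B (all prey gone) → extinct.
Round 3: C (all prey gone) → extinct.
No further losses. Total secondary extinctions: 3.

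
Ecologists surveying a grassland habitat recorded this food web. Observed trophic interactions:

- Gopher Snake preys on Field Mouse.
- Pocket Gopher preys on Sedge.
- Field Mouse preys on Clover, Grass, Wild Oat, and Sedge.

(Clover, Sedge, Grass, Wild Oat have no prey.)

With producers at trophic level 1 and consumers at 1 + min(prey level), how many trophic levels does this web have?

3

Producers (level 1): Clover, Sedge, Grass, Wild Oat.
Following each consumer down to its lowest-level prey: Clover → Field Mouse → Gopher Snake (levels 1 through 3).
All prey of Gopher Snake (Field Mouse 2) are at level 2 or above, so Gopher Snake is at level 1 + 2 = 3.
Every consumer has at least one prey at level 2 or below, so none exceeds level 3.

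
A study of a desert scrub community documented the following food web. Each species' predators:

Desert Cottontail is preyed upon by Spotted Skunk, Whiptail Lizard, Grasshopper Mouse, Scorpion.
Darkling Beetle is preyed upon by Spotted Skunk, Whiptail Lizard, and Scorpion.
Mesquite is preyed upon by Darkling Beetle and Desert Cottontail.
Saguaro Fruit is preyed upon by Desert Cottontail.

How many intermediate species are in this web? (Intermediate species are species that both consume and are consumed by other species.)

2

Intermediate species (has both prey and predators): Desert Cottontail, Darkling Beetle.
Count: 2.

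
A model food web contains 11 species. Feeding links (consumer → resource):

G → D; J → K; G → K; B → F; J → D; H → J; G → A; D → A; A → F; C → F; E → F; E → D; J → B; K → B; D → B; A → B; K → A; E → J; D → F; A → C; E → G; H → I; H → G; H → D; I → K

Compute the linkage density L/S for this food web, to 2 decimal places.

There are L = 25 links among S = 11 species.
L/S = 25/11 = 2.2727 ≈ 2.27.

L/S = 2.27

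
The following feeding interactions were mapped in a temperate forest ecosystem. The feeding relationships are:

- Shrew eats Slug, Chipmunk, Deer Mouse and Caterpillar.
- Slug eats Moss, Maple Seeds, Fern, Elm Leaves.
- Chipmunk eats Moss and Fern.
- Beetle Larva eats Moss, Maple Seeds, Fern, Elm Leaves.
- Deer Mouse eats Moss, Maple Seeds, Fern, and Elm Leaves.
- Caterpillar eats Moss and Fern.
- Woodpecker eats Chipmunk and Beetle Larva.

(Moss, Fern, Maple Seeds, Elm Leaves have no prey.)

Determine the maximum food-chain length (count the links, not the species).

One longest chain: Moss → Chipmunk → Woodpecker.
It has 3 species and 2 links.

2 links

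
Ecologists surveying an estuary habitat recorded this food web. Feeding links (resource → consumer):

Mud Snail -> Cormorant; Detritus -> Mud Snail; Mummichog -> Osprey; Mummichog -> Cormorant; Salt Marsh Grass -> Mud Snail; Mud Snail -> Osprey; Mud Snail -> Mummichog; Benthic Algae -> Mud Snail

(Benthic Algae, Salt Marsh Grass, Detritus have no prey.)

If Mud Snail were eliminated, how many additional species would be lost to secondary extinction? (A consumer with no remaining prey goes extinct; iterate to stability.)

3

Remove Mud Snail.
Round 1: Mummichog (all prey gone) → extinct.
Round 2: Cormorant (all prey gone), Osprey (all prey gone) → extinct.
No further losses. Total secondary extinctions: 3.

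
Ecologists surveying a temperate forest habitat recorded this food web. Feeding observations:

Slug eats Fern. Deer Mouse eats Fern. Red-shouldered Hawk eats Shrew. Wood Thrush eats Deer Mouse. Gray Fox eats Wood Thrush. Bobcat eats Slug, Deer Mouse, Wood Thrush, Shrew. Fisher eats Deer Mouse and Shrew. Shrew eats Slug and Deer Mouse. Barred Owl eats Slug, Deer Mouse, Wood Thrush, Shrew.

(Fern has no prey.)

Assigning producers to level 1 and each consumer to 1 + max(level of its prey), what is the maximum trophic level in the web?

Producers (level 1): Fern.
Fern → Deer Mouse → Wood Thrush → Bobcat gives Bobcat level 4.
No species has a prey at level 4, so no species reaches level 5.

4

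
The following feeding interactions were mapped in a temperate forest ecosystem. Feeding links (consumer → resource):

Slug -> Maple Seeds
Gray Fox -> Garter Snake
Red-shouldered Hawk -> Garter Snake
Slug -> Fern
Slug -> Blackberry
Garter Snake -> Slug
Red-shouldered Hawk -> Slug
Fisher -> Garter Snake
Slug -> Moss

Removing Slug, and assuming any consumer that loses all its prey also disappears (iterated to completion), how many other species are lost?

4

Remove Slug.
Round 1: Garter Snake (all prey gone) → extinct.
Round 2: Fisher (all prey gone), Red-shouldered Hawk (all prey gone), Gray Fox (all prey gone) → extinct.
No further losses. Total secondary extinctions: 4.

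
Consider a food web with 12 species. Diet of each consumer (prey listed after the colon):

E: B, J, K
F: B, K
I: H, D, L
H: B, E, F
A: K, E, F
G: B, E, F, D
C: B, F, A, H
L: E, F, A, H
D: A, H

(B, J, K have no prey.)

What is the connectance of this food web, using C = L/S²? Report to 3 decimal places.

The web has S = 12 species and L = 28 feeding links.
C = L / S² = 28 / 144 = 0.1944 ≈ 0.194.

C = 0.194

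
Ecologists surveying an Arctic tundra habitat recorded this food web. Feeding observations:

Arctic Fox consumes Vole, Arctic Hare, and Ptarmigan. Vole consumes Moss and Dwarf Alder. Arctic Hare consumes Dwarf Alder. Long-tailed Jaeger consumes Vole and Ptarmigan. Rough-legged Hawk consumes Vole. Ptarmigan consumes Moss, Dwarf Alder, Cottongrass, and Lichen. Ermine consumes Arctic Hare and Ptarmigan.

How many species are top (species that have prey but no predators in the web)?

Top species (has prey, but nothing eats it): Ermine, Arctic Fox, Long-tailed Jaeger, Rough-legged Hawk.
Count: 4.

4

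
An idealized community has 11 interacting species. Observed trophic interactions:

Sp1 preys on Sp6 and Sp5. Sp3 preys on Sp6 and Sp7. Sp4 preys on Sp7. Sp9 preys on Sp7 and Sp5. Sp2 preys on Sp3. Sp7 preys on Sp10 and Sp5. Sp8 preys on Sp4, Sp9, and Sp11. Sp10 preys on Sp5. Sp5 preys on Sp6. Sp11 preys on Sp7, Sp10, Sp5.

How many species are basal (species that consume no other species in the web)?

1

Basal species (no prey listed): Sp6.
Count: 1.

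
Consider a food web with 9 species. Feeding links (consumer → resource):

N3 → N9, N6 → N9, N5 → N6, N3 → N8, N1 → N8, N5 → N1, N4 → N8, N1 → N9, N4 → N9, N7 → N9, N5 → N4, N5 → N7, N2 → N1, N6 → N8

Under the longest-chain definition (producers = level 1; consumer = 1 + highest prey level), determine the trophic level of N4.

Trophic level 2

N8 is a producer → level 1.
N4 eats N8 (level 1); other prey at levels: N9 1 → level 2.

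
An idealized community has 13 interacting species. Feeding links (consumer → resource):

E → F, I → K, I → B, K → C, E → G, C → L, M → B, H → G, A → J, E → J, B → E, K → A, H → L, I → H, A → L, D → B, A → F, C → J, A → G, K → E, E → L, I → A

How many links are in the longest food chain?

One longest chain: L → E → B → M.
It has 4 species and 3 links.

3 links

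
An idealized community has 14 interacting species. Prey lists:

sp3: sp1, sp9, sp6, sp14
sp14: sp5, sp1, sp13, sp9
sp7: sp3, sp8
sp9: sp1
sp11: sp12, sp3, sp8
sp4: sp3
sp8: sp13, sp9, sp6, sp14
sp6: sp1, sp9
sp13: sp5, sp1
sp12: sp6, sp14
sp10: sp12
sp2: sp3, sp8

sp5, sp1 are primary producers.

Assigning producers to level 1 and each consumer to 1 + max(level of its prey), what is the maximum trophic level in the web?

5

Producers (level 1): sp5, sp1.
sp1 → sp9 → sp6 → sp3 → sp4 gives sp4 level 5.
No species has a prey at level 5, so no species reaches level 6.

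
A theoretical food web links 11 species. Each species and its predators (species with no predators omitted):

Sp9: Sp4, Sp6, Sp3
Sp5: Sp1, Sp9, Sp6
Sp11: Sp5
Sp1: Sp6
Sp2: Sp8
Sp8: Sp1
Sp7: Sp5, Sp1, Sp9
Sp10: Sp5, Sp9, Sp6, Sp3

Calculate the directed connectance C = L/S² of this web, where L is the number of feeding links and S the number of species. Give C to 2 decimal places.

The web has S = 11 species and L = 17 feeding links.
C = L / S² = 17 / 121 = 0.1405 ≈ 0.14.

C = 0.14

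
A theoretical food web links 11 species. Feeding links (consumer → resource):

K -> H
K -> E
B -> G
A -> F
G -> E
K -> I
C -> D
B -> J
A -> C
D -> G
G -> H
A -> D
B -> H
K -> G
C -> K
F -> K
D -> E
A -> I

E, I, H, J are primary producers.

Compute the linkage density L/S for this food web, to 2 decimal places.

There are L = 18 links among S = 11 species.
L/S = 18/11 = 1.6364 ≈ 1.64.

L/S = 1.64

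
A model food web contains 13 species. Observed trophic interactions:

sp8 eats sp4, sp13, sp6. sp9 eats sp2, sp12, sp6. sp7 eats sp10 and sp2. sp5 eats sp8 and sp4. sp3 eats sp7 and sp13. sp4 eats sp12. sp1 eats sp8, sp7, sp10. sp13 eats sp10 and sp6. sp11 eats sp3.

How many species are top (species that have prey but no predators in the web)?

4

Top species (has prey, but nothing eats it): sp9, sp5, sp1, sp11.
Count: 4.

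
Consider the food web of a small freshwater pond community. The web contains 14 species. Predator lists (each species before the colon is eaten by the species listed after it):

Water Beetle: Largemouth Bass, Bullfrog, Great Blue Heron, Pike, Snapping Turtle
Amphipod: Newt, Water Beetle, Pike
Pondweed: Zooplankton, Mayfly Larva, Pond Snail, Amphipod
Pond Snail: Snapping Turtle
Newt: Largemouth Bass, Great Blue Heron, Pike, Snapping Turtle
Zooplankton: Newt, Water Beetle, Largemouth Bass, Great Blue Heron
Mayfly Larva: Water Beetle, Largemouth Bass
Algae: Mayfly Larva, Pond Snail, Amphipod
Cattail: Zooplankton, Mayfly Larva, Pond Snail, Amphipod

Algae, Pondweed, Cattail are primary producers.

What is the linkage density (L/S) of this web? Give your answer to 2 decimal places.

There are L = 30 links among S = 14 species.
L/S = 30/14 = 2.1429 ≈ 2.14.

L/S = 2.14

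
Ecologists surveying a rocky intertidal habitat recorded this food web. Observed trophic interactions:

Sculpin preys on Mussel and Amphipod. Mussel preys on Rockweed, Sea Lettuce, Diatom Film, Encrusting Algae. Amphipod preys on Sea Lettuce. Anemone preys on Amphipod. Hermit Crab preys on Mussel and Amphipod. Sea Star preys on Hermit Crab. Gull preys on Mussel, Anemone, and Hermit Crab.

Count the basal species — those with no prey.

Basal species (no prey listed): Diatom Film, Rockweed, Sea Lettuce, Encrusting Algae.
Count: 4.

4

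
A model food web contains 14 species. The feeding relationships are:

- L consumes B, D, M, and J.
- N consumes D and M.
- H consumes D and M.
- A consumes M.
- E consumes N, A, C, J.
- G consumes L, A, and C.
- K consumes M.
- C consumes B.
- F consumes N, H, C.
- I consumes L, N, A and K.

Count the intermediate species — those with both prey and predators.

Intermediate species (has both prey and predators): L, N, C, K, H, A.
Count: 6.

6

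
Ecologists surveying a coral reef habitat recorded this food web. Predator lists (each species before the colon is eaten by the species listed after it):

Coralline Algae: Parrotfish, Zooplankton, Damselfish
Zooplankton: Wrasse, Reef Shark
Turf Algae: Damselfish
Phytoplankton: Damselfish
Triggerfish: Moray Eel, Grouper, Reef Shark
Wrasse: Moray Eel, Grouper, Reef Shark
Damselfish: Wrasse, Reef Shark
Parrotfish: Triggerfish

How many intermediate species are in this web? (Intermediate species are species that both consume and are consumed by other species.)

5

Intermediate species (has both prey and predators): Parrotfish, Zooplankton, Damselfish, Wrasse, Triggerfish.
Count: 5.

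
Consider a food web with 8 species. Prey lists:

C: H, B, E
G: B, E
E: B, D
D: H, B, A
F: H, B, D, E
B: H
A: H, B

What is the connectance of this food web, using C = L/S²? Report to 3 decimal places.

C = 0.266

The web has S = 8 species and L = 17 feeding links.
C = L / S² = 17 / 64 = 0.2656 ≈ 0.266.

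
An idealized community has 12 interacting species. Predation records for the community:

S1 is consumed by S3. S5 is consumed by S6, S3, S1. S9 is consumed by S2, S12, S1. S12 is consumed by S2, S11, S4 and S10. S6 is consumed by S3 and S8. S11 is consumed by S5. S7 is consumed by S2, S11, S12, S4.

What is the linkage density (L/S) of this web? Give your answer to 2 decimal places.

L/S = 1.50

There are L = 18 links among S = 12 species.
L/S = 18/12 = 1.5000 ≈ 1.50.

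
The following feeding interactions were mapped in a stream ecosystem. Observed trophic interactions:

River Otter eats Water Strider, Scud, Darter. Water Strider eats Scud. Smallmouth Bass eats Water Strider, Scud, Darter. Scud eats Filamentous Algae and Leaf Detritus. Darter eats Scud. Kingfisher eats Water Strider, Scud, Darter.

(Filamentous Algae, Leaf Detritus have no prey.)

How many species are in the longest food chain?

4 species

One longest chain: Filamentous Algae → Scud → Water Strider → Kingfisher.
It has 4 species and 3 links.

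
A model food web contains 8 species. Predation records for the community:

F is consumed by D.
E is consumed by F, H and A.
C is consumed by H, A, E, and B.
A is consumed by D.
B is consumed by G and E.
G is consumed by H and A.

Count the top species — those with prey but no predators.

2

Top species (has prey, but nothing eats it): H, D.
Count: 2.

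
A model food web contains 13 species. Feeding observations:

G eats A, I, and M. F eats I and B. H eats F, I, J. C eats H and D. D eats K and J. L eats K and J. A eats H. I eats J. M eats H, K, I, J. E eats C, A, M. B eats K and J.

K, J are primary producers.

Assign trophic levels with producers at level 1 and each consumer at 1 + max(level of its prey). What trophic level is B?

Trophic level 2

K is a producer → level 1.
B eats K (level 1); other prey at levels: J 1 → level 2.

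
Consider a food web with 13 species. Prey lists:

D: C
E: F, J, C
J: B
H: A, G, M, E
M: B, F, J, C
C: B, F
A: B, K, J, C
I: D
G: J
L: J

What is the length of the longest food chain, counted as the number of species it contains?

4 species

One longest chain: B → J → G → H.
It has 4 species and 3 links.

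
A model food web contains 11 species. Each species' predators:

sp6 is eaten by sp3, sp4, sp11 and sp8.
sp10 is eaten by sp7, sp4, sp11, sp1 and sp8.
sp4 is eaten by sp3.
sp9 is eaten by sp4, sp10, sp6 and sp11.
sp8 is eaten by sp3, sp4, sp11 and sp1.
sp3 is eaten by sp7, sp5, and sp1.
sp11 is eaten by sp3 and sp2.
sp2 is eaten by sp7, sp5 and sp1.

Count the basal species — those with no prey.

1

Basal species (no prey listed): sp9.
Count: 1.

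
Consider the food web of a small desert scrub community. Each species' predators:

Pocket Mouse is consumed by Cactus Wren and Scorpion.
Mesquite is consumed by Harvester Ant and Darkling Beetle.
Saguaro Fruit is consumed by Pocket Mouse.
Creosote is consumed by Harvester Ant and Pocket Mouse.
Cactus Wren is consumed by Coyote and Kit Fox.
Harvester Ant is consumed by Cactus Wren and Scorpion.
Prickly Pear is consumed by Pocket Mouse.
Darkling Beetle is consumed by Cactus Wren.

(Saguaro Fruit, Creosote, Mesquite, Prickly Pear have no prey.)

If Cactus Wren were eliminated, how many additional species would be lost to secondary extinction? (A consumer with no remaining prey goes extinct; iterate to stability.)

Remove Cactus Wren.
Round 1: Kit Fox (all prey gone), Coyote (all prey gone) → extinct.
No further losses. Total secondary extinctions: 2.

2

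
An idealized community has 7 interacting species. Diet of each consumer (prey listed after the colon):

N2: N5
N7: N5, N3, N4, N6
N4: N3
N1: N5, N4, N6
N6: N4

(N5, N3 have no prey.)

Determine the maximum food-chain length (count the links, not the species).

3 links

One longest chain: N3 → N4 → N6 → N1.
It has 4 species and 3 links.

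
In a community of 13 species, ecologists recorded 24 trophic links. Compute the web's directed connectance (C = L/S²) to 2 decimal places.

C = 0.14

The web has S = 13 species and L = 24 feeding links.
C = L / S² = 24 / 169 = 0.1420 ≈ 0.14.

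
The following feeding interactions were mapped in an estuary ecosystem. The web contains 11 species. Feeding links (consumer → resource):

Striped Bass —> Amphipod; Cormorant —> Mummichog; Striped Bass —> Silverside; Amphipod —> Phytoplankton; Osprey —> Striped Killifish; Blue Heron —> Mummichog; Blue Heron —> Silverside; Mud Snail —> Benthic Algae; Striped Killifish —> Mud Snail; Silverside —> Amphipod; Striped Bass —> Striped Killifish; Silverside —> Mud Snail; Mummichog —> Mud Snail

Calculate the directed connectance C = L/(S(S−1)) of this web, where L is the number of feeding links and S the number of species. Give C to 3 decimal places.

The web has S = 11 species and L = 13 feeding links.
C = L / (S(S−1)) = 13 / 110 = 0.1182 ≈ 0.118.

C = 0.118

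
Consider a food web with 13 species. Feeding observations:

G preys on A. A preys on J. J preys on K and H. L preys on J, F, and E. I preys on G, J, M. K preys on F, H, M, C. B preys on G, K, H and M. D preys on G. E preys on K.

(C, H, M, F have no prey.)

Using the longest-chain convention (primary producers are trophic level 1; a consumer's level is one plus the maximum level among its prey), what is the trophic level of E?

C is a producer → level 1.
K eats C (level 1); other prey at levels: H 1, M 1, F 1 → level 2.
E eats K → level 3.

Trophic level 3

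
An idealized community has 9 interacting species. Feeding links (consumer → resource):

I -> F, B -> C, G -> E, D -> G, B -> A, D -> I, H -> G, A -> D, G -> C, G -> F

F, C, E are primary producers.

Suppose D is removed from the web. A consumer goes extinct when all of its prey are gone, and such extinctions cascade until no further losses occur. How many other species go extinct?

Remove D.
Round 1: A (all prey gone) → extinct.
No further losses. Total secondary extinctions: 1.

1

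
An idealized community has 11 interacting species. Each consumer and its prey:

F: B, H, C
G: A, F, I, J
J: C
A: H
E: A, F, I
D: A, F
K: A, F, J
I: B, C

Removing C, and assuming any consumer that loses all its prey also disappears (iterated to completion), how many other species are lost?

Remove C.
Round 1: J (all prey gone) → extinct.
No further losses. Total secondary extinctions: 1.

1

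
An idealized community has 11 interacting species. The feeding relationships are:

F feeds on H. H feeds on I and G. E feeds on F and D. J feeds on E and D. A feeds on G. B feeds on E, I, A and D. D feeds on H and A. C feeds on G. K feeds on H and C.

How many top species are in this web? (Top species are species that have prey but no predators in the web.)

Top species (has prey, but nothing eats it): K, B, J.
Count: 3.

3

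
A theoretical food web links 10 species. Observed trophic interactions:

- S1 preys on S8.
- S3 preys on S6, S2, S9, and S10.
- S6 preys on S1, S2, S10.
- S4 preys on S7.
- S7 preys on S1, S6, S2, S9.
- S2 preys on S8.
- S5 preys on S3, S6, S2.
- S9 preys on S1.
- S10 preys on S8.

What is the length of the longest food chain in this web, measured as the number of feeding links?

One longest chain: S8 → S1 → S6 → S3 → S5.
It has 5 species and 4 links.

4 links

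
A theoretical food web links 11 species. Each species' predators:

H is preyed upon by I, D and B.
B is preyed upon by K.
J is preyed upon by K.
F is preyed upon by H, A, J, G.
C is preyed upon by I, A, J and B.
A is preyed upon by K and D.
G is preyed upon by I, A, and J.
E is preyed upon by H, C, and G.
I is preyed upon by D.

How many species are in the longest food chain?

One longest chain: F → H → B → K.
It has 4 species and 3 links.

4 species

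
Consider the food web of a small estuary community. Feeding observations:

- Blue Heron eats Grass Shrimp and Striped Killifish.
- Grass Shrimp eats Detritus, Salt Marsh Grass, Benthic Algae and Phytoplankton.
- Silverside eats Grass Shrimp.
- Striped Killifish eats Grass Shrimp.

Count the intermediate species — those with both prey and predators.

2

Intermediate species (has both prey and predators): Grass Shrimp, Striped Killifish.
Count: 2.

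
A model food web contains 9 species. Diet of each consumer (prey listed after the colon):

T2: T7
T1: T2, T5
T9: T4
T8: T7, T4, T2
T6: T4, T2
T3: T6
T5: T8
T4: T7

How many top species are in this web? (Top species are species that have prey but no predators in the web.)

3

Top species (has prey, but nothing eats it): T9, T3, T1.
Count: 3.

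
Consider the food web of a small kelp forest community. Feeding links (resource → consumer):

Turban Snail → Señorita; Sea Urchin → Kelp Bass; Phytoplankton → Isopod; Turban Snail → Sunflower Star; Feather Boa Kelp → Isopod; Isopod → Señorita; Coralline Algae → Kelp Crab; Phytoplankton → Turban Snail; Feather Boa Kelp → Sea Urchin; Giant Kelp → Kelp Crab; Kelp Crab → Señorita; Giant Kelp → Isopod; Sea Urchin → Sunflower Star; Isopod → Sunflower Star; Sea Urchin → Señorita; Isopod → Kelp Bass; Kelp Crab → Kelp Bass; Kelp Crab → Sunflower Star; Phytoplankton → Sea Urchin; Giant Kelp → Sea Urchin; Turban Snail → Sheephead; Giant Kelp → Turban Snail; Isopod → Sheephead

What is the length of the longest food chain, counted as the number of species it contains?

3 species

One longest chain: Phytoplankton → Isopod → Sheephead.
It has 3 species and 2 links.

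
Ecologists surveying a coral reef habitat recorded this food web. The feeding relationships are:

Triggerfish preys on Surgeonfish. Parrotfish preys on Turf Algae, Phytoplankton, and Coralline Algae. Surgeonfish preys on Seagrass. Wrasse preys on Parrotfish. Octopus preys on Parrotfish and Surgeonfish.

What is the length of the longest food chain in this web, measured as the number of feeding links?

2 links

One longest chain: Coralline Algae → Parrotfish → Wrasse.
It has 3 species and 2 links.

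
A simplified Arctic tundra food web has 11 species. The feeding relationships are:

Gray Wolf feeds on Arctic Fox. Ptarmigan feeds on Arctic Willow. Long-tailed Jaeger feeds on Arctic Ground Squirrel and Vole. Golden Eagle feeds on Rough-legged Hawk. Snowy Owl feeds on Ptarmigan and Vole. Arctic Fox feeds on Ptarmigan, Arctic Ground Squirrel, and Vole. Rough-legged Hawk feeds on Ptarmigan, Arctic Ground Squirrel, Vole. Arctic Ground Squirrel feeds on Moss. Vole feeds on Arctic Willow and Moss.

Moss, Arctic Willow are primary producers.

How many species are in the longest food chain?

4 species

One longest chain: Arctic Willow → Ptarmigan → Rough-legged Hawk → Golden Eagle.
It has 4 species and 3 links.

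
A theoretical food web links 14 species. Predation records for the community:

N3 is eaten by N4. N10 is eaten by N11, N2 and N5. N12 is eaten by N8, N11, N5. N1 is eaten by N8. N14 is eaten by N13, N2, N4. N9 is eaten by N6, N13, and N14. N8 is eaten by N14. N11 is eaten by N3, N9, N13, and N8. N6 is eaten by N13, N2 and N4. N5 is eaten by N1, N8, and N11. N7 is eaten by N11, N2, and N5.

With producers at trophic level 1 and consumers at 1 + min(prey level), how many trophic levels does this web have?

4

Producers (level 1): N7, N10, N12.
Following each consumer down to its lowest-level prey: N12 → N8 → N14 → N4 (levels 1 through 4).
All prey of N4 (N14 3, N3 3, N6 4) are at level 3 or above, so N4 is at level 1 + 3 = 4.
Every consumer has at least one prey at level 3 or below, so none exceeds level 4.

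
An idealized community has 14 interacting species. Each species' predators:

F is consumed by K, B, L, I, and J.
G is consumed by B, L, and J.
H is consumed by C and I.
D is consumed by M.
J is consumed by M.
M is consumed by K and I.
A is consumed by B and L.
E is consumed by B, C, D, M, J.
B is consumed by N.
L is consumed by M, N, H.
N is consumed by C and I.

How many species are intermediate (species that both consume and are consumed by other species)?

7

Intermediate species (has both prey and predators): J, B, L, D, H, N, M.
Count: 7.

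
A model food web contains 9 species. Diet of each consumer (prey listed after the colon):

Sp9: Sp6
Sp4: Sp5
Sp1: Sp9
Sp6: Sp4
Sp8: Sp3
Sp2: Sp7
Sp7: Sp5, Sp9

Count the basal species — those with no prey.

2

Basal species (no prey listed): Sp3, Sp5.
Count: 2.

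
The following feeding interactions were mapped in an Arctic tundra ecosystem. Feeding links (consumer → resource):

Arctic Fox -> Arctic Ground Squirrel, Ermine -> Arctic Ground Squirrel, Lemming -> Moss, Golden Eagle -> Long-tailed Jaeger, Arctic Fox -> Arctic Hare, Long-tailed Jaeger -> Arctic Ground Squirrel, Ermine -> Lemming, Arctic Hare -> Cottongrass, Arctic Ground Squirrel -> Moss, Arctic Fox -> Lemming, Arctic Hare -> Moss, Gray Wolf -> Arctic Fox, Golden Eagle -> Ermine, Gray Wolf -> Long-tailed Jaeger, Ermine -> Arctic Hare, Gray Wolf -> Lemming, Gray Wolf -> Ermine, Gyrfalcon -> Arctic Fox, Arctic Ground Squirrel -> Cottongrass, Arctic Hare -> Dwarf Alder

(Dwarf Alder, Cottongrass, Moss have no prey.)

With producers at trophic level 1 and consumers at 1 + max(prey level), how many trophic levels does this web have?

Producers (level 1): Dwarf Alder, Cottongrass, Moss.
Moss → Lemming → Arctic Fox → Gray Wolf gives Gray Wolf level 4.
No species has a prey at level 4, so no species reaches level 5.

4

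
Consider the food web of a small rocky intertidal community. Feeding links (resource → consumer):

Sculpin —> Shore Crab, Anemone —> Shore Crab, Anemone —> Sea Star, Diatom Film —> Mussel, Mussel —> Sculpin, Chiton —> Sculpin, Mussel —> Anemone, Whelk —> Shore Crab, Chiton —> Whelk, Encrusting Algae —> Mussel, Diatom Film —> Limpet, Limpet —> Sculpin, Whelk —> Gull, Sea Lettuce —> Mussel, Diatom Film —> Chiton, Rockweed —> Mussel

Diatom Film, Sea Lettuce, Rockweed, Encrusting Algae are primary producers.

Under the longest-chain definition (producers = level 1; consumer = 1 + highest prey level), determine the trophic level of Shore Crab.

Diatom Film is a producer → level 1.
Chiton eats Diatom Film → level 2.
Whelk eats Chiton → level 3.
Shore Crab eats Whelk (level 3); other prey at levels: Sculpin 3, Anemone 3 → level 4.

Trophic level 4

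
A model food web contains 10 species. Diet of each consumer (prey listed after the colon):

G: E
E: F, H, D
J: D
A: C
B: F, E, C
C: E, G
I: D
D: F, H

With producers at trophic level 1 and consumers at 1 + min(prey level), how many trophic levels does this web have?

4

Producers (level 1): F, H.
Following each consumer down to its lowest-level prey: F → E → C → A (levels 1 through 4).
All prey of A (C 3) are at level 3 or above, so A is at level 1 + 3 = 4.
Every consumer has at least one prey at level 3 or below, so none exceeds level 4.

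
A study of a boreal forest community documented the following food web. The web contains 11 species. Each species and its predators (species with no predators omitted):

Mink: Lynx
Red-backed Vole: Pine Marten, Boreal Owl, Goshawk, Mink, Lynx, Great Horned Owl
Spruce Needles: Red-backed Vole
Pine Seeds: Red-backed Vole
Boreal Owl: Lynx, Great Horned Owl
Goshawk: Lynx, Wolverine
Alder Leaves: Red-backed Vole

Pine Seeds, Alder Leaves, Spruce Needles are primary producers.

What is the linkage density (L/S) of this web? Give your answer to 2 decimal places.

L/S = 1.27

There are L = 14 links among S = 11 species.
L/S = 14/11 = 1.2727 ≈ 1.27.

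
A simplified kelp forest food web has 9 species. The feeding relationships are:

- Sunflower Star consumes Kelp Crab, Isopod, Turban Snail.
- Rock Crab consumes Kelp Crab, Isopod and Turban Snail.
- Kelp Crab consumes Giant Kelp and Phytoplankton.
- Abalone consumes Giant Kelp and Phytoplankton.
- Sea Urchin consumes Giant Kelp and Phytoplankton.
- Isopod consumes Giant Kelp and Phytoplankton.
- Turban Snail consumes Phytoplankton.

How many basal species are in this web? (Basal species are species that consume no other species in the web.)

2

Basal species (no prey listed): Phytoplankton, Giant Kelp.
Count: 2.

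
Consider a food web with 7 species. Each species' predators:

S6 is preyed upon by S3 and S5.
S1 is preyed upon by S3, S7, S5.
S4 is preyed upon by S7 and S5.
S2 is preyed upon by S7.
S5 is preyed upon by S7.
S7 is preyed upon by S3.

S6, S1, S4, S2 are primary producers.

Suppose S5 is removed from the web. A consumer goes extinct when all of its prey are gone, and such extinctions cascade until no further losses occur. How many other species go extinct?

Remove S5.
Every predator of it retains at least one other prey: S7 still has S1, S4, S2.
No consumer loses all prey, so no secondary extinctions occur.

0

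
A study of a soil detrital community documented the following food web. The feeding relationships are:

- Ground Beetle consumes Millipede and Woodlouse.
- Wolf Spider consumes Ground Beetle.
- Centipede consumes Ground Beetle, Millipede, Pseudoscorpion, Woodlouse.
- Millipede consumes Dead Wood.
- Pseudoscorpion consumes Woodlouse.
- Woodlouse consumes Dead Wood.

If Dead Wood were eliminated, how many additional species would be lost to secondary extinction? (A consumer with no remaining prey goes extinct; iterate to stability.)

6

Remove Dead Wood.
Round 1: Millipede (all prey gone), Woodlouse (all prey gone) → extinct.
Round 2: Ground Beetle (all prey gone), Pseudoscorpion (all prey gone) → extinct.
Round 3: Wolf Spider (all prey gone), Centipede (all prey gone) → extinct.
No further losses. Total secondary extinctions: 6.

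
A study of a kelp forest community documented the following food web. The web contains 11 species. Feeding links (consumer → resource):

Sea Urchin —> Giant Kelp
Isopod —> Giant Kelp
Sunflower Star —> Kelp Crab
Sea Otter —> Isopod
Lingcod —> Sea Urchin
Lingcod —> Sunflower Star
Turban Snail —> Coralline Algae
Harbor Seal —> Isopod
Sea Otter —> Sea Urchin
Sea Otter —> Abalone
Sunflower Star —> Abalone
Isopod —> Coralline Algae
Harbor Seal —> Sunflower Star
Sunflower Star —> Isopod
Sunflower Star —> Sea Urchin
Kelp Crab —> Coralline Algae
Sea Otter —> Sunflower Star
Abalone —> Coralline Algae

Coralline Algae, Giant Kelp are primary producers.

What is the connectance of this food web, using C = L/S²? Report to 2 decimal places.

The web has S = 11 species and L = 18 feeding links.
C = L / S² = 18 / 121 = 0.1488 ≈ 0.15.

C = 0.15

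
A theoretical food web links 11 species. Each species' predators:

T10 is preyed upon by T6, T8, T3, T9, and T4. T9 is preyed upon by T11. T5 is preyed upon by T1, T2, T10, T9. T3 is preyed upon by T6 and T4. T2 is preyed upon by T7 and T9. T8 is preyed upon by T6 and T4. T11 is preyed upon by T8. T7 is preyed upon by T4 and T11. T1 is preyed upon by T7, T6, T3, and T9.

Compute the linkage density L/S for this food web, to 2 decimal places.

L/S = 2.09

There are L = 23 links among S = 11 species.
L/S = 23/11 = 2.0909 ≈ 2.09.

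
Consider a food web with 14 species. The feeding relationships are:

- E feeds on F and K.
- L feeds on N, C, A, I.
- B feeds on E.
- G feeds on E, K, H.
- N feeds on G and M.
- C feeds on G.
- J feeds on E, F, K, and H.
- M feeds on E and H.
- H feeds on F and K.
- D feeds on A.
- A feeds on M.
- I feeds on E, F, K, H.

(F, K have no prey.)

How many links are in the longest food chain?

One longest chain: F → E → M → A → D.
It has 5 species and 4 links.

4 links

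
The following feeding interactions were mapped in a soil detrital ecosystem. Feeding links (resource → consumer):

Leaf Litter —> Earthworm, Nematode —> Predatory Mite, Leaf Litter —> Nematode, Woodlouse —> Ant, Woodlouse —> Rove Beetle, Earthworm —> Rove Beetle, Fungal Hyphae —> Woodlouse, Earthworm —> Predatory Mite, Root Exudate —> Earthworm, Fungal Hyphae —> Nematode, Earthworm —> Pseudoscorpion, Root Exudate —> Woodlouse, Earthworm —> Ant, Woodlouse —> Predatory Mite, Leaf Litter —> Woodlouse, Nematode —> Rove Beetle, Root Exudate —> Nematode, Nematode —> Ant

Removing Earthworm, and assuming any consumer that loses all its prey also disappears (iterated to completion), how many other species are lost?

Remove Earthworm.
Round 1: Pseudoscorpion (all prey gone) → extinct.
No further losses. Total secondary extinctions: 1.

1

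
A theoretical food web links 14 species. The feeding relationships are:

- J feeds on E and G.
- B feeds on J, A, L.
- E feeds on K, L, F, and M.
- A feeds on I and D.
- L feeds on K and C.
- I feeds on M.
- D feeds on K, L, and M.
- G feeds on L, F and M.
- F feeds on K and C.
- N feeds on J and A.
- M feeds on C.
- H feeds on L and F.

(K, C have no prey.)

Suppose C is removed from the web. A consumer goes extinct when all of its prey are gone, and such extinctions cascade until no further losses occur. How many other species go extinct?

Remove C.
Round 1: M (all prey gone) → extinct.
Round 2: I (all prey gone) → extinct.
No further losses. Total secondary extinctions: 2.

2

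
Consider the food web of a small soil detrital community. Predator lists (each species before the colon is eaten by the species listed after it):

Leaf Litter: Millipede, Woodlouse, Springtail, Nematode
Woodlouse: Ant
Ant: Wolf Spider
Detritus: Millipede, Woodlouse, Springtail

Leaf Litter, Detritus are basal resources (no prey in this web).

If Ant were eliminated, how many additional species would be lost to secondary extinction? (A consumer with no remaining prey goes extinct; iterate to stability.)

Remove Ant.
Round 1: Wolf Spider (all prey gone) → extinct.
No further losses. Total secondary extinctions: 1.

1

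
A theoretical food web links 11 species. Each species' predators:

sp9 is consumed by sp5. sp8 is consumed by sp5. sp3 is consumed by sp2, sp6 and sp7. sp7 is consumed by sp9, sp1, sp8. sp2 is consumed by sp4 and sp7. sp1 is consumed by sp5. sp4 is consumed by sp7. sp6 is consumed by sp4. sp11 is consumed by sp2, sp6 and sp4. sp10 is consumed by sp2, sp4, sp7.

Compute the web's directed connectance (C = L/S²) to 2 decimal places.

C = 0.16

The web has S = 11 species and L = 19 feeding links.
C = L / S² = 19 / 121 = 0.1570 ≈ 0.16.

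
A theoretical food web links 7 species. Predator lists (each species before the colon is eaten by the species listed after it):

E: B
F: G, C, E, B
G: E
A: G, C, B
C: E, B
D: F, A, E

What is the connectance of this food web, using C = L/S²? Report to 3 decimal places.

C = 0.286

The web has S = 7 species and L = 14 feeding links.
C = L / S² = 14 / 49 = 0.2857 ≈ 0.286.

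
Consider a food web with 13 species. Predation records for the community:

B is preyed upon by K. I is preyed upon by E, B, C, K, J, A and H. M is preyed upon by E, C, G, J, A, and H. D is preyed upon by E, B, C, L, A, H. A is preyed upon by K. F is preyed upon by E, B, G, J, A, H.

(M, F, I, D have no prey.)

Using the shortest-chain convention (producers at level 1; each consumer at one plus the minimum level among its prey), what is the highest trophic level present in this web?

2

Producers (level 1): M, F, I, D.
Following each consumer down to its lowest-level prey: M → A (levels 1 through 2).
All prey of A (M 1, F 1, I 1, D 1) are at level 1 or above, so A is at level 1 + 1 = 2.
Every consumer has at least one prey at level 1 or below, so none exceeds level 2.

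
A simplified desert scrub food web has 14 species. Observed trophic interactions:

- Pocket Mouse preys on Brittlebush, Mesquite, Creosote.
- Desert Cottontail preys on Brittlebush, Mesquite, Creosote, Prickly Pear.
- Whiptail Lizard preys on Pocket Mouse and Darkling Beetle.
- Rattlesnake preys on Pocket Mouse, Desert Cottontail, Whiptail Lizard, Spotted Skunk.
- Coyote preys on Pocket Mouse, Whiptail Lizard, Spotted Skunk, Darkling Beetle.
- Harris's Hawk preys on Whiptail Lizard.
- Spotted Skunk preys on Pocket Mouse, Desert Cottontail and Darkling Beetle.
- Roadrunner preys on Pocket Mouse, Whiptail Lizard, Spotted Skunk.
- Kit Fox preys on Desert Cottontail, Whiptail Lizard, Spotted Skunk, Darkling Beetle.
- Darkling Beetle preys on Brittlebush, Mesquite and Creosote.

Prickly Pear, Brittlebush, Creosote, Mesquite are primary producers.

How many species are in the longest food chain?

One longest chain: Brittlebush → Pocket Mouse → Whiptail Lizard → Harris's Hawk.
It has 4 species and 3 links.

4 species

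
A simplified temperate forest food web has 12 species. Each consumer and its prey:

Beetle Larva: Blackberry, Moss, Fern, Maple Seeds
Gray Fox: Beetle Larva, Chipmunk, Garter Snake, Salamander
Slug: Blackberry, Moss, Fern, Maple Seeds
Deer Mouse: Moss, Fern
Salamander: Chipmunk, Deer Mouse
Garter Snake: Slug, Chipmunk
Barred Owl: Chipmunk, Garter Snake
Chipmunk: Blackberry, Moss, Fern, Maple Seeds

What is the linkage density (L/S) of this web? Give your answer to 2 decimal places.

L/S = 2.00

There are L = 24 links among S = 12 species.
L/S = 24/12 = 2.0000 ≈ 2.00.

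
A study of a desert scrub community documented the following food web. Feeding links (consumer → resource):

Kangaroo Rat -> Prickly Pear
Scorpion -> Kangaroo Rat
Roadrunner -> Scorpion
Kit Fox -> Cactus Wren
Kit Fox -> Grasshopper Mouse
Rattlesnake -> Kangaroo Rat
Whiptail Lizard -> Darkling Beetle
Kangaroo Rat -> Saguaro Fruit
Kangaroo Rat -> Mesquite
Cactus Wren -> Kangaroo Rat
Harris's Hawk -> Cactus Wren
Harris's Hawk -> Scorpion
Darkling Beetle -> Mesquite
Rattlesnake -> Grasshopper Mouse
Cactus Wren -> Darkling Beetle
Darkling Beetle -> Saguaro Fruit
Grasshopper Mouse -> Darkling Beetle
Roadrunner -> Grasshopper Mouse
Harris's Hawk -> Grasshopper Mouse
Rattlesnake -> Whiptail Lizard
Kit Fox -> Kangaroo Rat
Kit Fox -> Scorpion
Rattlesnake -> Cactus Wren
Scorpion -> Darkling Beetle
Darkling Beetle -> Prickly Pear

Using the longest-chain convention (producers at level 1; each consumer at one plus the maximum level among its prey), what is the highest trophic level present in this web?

4

Producers (level 1): Prickly Pear, Mesquite, Saguaro Fruit.
Prickly Pear → Darkling Beetle → Grasshopper Mouse → Kit Fox gives Kit Fox level 4.
No species has a prey at level 4, so no species reaches level 5.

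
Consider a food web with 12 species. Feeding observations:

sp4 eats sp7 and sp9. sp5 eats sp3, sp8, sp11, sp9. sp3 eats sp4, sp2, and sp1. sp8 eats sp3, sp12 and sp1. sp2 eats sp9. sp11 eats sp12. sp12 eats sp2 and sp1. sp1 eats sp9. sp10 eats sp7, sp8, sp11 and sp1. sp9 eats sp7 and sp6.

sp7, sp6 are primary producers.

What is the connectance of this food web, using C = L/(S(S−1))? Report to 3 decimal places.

The web has S = 12 species and L = 23 feeding links.
C = L / (S(S−1)) = 23 / 132 = 0.1742 ≈ 0.174.

C = 0.174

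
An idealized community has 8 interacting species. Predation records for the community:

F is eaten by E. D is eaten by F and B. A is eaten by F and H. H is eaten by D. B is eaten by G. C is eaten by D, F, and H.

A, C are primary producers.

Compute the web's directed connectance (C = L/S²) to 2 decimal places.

C = 0.16

The web has S = 8 species and L = 10 feeding links.
C = L / S² = 10 / 64 = 0.1562 ≈ 0.16.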